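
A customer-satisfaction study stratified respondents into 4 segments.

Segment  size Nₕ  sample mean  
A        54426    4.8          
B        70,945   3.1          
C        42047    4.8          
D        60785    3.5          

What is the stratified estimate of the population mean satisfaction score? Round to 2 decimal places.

N = 228203; weights Wₕ = Nₕ/N = (0.2385, 0.3109, 0.1843, 0.2664).
x̄_st = Σ Wₕ·x̄ₕ = 0.2385·4.8 + 0.3109·3.1 + 0.1843·4.8 + 0.2664·3.5 ≈ 3.9252...
→ 3.93.

3.93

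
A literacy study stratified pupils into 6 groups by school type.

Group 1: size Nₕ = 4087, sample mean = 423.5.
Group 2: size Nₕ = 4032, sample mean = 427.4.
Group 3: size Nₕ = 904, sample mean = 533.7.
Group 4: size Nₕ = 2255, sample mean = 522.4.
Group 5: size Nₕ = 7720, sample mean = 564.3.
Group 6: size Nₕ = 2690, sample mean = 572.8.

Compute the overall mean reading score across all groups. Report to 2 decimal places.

507.74

N = 21688; weights Wₕ = Nₕ/N = (0.1884, 0.1859, 0.0417, 0.1040, 0.3560, 0.1240).
x̄_st = Σ Wₕ·x̄ₕ = 0.1884·423.5 + 0.1859·427.4 + 0.0417·533.7 + 0.1040·522.4 + 0.3560·564.3 + 0.1240·572.8 ≈ 507.7382...
→ 507.74.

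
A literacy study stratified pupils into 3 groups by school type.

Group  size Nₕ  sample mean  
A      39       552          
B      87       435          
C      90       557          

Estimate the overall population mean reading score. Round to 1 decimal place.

507.0

N = 39 + 87 + 90 = 216.
Overall mean = Σ (Nₕ/N)·x̄ₕ — weight by population share, not a simple average.
Σ Nₕx̄ₕ = 39·552 + 87·435 + 90·557 = 21528 + 37845 + 50130 = 109503.
Divide by N: 109503 / 216 = 506.958... → 507.0.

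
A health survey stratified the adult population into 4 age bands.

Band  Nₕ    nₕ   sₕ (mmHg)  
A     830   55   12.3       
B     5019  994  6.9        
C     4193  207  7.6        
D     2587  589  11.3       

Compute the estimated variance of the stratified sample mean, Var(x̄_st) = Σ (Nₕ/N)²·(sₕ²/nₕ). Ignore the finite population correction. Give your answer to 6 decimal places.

0.059302

N = 12629; Wₕ = Nₕ/N.
band A: (830/12629)²·12.3²/55 = 0.011881350
band B: (5019/12629)²·6.9²/994 = 0.007564988
band C: (4193/12629)²·7.6²/207 = 0.030758747
band D: (2587/12629)²·11.3²/589 = 0.009096965
Sum = 0.059302050 → 0.059302.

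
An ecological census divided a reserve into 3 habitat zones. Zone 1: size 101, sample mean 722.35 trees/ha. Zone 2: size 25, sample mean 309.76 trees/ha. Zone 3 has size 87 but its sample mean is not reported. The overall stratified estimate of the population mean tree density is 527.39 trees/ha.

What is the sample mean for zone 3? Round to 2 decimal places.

Σ Nₕx̄ₕ = N·μ, so 87·x̄_3 = 213·527.39 − (101·722.35 + 25·309.76).
= 112334.07 − 80701.35 = 31632.72.
x̄_3 = 31632.72 / 87 = 363.5945... → 363.59.

363.59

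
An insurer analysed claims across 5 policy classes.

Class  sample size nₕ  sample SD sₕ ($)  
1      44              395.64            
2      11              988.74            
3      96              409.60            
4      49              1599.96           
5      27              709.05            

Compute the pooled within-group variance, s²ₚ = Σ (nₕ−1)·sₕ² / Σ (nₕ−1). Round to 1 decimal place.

758516.5

Degrees of freedom: 43 + 10 + 95 + 48 + 26 = 222.
Σ(nₕ−1)sₕ² = 43·156531.0096 + 10·977606.7876 + 95·167772.16 + 48·2559872.0016 + 26·502751.9025 = 168390662.0306.
s²ₚ = 168390662.0306 / 222 = 758516.496... → 758516.5.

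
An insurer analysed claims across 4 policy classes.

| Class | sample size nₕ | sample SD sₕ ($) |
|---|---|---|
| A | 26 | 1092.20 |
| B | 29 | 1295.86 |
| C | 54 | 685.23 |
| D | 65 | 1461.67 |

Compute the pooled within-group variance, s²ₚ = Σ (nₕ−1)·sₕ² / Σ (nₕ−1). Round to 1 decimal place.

Degrees of freedom: 25 + 28 + 53 + 64 = 170.
Σ(nₕ−1)sₕ² = 25·1192900.84 + 28·1679253.1396 + 53·469540.1529 + 64·2136479.1889 = 238461905.1021.
s²ₚ = 238461905.1021 / 170 = 1402717.089... → 1402717.1.

1402717.1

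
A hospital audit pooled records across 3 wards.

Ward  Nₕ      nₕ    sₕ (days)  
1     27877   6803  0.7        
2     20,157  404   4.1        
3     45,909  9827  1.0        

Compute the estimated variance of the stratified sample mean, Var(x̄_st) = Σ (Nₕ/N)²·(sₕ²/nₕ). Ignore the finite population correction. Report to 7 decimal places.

0.0019463

N = 93943; Wₕ = Nₕ/N.
ward 1: (27877/93943)²·0.7²/6803 = 0.0000063425
ward 2: (20157/93943)²·4.1²/404 = 0.0019156197
ward 3: (45909/93943)²·1.0²/9827 = 0.0000243022
Sum = 0.0019462644 → 0.0019463.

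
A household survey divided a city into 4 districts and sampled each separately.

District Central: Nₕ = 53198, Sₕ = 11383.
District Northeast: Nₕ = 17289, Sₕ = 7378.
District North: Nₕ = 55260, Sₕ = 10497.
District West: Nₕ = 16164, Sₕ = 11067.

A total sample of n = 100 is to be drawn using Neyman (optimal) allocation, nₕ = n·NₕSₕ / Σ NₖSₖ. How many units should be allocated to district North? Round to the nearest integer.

39

Σ NₕSₕ = 53198·11383 + 17289·7378 + 55260·10497 + 16164·11067 = 1492062284.
Share for North: 580064220/1492062284 = 0.38877.
n_North = 100 × 0.38877 = 38.877... → 39.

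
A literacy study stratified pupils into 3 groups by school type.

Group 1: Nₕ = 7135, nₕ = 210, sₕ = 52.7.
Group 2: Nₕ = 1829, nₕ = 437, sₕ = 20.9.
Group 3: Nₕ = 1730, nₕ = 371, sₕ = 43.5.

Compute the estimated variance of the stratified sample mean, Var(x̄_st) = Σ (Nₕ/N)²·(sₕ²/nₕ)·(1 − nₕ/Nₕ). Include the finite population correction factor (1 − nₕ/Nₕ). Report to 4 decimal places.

N = 10694; Wₕ = Nₕ/N.
group 1: (7135/10694)²·52.7²/210·(1 − 210/7135) = 5.7139355
group 2: (1829/10694)²·20.9²/437·(1 − 437/1829) = 0.0222528
group 3: (1730/10694)²·43.5²/371·(1 − 371/1730) = 0.1048552
Sum = 5.8410434 → 5.8410.

5.8410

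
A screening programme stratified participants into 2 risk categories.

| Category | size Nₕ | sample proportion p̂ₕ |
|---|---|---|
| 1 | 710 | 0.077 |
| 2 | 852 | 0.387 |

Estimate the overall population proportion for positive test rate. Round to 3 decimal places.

0.246

Wₕ = Nₕ/N with N = 1562: 0.4545, 0.5455.
p̂_st = 0.4545·0.077 + 0.5455·0.387 ≈ 0.24609... → 0.246.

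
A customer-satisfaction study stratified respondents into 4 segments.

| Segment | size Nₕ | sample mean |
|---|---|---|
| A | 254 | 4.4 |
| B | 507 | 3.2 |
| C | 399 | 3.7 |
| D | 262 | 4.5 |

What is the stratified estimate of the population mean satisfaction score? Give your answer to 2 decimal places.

3.79

N = 254 + 507 + 399 + 262 = 1422.
The stratified mean weights each stratum mean by its population share Nₕ/N.
Σ Nₕx̄ₕ = 254·4.4 + 507·3.2 + 399·3.7 + 262·4.5 = 1117.6 + 1622.4 + 1476.3 + 1179 = 5395.3.
Divide by N: 5395.3 / 1422 = 3.7942... → 3.79.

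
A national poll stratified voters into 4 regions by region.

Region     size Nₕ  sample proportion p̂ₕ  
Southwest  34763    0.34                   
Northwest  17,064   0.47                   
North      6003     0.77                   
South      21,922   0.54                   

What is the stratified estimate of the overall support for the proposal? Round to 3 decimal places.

N = 34763 + 17064 + 6003 + 21922 = 79752.
Overall proportion = Σ (Nₕ/N)·p̂ₕ.
Σ Nₕp̂ₕ = 11819.42 + 8020.08 + 4622.31 + 11837.88 = 36299.69.
36299.69 / 79752 = 0.45516... → 0.455.

0.455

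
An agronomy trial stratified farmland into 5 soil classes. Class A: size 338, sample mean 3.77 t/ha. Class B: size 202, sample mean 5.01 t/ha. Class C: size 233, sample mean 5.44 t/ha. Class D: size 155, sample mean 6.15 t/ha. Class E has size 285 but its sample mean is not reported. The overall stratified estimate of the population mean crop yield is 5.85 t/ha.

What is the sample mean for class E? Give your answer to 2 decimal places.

Σ Nₕx̄ₕ = N·μ, so 285·x̄_E = 1213·5.85 − (338·3.77 + 202·5.01 + 233·5.44 + 155·6.15).
= 7096.05 − 4507.05 = 2589.
x̄_E = 2589 / 285 = 9.0842... → 9.08.

9.08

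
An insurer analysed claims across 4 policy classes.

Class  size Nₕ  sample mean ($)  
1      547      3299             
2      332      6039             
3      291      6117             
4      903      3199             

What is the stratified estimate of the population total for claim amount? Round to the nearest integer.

8478245

Estimate total by summing Nₕ·x̄ₕ over strata.
547·3299 + 332·6039 + 291·6117 + 903·3199 = 1804553 + 2004948 + 1780047 + 2888697 = 8478245.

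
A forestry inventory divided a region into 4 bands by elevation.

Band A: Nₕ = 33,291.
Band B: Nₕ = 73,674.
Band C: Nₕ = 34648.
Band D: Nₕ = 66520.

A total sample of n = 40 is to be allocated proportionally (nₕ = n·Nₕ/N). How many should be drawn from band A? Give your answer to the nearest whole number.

N = 33291 + 73674 + 34648 + 66520 = 208133.
n_A = 40·33291/208133 = 6.398... → 6.

6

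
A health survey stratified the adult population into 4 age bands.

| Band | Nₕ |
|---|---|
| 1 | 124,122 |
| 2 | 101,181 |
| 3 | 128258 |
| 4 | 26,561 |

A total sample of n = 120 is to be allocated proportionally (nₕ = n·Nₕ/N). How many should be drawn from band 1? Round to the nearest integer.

39

Share of band 1 = 124122/380122 = 0.32653.
Allocate 120 × 0.32653 = 39.184... → 39.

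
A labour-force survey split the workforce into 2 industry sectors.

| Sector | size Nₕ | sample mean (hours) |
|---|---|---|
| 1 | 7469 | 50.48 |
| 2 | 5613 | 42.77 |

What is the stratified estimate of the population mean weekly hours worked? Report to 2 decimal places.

47.17

N = 7469 + 5613 = 13082.
The stratified mean weights each stratum mean by its population share Nₕ/N.
Σ Nₕx̄ₕ = 7469·50.48 + 5613·42.77 = 377035.12 + 240068.01 = 617103.13.
Divide by N: 617103.13 / 13082 = 47.1719... → 47.17.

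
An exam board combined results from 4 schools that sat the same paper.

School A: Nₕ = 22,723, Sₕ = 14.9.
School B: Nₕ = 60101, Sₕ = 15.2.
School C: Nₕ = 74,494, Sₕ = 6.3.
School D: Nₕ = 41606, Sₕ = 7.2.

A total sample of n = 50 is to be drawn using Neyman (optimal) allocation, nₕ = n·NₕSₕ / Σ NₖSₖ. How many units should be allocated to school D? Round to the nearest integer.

7

Σ NₕSₕ = 22723·14.9 + 60101·15.2 + 74494·6.3 + 41606·7.2 = 2020983.3.
Share for D: 299563.2/2020983.3 = 0.14823.
n_D = 50 × 0.14823 = 7.411... → 7.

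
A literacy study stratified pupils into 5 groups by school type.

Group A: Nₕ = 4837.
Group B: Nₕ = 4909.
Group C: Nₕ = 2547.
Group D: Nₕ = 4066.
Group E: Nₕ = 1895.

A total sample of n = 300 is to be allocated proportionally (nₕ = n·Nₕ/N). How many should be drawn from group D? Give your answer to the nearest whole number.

67

N = 4837 + 4909 + 2547 + 4066 + 1895 = 18254.
n_D = 300·4066/18254 = 66.824... → 67.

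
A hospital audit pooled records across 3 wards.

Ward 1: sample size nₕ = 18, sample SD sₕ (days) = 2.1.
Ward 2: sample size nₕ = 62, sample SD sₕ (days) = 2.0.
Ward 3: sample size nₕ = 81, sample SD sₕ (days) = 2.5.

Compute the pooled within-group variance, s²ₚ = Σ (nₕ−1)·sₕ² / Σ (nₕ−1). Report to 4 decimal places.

5.1834

Degrees of freedom: 17 + 61 + 80 = 158.
Σ(nₕ−1)sₕ² = 17·4.41 + 61·4 + 80·6.25 = 818.97.
s²ₚ = 818.97 / 158 = 5.183354... → 5.1834.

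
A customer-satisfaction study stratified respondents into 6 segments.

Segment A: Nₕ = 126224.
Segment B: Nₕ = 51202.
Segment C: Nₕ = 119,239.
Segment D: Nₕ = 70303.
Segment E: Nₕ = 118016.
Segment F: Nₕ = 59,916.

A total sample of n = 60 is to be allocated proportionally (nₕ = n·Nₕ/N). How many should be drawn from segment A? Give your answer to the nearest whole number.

14

Share of segment A = 126224/544900 = 0.23165.
Allocate 60 × 0.23165 = 13.899... → 14.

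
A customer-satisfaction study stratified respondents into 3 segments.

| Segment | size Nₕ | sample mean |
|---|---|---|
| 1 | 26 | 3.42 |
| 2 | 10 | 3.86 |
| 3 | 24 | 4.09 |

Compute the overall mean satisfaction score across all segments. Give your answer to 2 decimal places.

3.76

x̄_st = (Σ Nₕx̄ₕ) / (Σ Nₕ) = (26·3.42 + 10·3.86 + 24·4.09) / 60
= 225.68 / 60 = 3.7613... → 3.76.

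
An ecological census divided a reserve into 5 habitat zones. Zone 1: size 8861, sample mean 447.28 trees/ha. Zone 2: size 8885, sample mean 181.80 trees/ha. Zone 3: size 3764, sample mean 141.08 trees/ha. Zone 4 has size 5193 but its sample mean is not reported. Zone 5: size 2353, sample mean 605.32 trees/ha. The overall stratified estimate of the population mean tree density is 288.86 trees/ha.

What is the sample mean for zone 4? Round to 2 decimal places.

Σ Nₕx̄ₕ = N·μ, so 5193·x̄_4 = 29056·288.86 − (8861·447.28 + 8885·181.80 + 3764·141.08 + 2353·605.32).
= 8393116.16 − 7533984.16 = 859132.
x̄_4 = 859132 / 5193 = 165.4404... → 165.44.

165.44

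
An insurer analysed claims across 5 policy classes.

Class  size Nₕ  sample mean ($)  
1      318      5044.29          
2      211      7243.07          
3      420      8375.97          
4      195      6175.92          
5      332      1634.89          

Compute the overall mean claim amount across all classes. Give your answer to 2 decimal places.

x̄_st = (Σ Nₕx̄ₕ) / (Σ Nₕ) = (318·5044.29 + 211·7243.07 + 420·8375.97 + 195·6175.92 + 332·1634.89) / 1476
= 8397367.27 / 1476 = 5689.2732... → 5689.27.

5689.27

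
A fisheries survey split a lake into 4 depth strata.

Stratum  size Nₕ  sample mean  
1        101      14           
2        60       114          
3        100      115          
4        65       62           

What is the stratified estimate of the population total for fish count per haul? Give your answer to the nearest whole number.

1: 101·14 = 1414
2: 60·114 = 6840
3: 100·115 = 11500
4: 65·62 = 4030
τ̂ = Σ Nₕx̄ₕ = 23784.

23784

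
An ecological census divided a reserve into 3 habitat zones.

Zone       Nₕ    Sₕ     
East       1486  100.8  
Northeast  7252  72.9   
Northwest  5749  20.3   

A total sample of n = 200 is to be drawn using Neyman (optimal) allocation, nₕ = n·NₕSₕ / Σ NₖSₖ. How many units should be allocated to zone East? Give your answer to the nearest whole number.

Σ NₕSₕ = 1486·100.8 + 7252·72.9 + 5749·20.3 = 795164.3.
Share for East: 149788.8/795164.3 = 0.18837.
n_East = 200 × 0.18837 = 37.675... → 38.

38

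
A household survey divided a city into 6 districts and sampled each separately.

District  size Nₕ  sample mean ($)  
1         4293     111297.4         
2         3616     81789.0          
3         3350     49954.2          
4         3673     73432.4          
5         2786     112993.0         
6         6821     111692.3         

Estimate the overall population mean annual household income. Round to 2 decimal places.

93209.35

N = 24539; weights Wₕ = Nₕ/N = (0.1749, 0.1474, 0.1365, 0.1497, 0.1135, 0.2780).
x̄_st = Σ Wₕ·x̄ₕ = 0.1749·111297.4 + 0.1474·81789.0 + 0.1365·49954.2 + 0.1497·73432.4 + 0.1135·112993.0 + 0.2780·111692.3 ≈ 93209.3489...
→ 93209.35.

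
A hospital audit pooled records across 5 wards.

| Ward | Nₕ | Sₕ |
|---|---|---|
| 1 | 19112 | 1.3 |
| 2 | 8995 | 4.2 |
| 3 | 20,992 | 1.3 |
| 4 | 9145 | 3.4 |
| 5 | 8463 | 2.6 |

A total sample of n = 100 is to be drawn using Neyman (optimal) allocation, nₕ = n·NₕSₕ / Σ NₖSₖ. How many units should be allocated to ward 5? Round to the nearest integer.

15

1: NₕSₕ = 19112·1.3 = 24845.6
2: NₕSₕ = 8995·4.2 = 37779
3: NₕSₕ = 20992·1.3 = 27289.6
4: NₕSₕ = 9145·3.4 = 31093
5: NₕSₕ = 8463·2.6 = 22003.8
Σ NₕSₕ = 143011.
n_5 = 100·22003.8/143011 = 15.386... → 15.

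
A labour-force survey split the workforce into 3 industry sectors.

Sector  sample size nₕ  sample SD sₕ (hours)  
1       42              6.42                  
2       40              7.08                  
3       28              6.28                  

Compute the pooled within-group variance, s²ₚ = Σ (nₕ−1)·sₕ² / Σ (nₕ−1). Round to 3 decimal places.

44.015

Degrees of freedom: 41 + 39 + 27 = 107.
Σ(nₕ−1)sₕ² = 41·41.2164 + 39·50.1264 + 27·39.4384 = 4709.6388.
s²ₚ = 4709.6388 / 107 = 44.01532... → 44.015.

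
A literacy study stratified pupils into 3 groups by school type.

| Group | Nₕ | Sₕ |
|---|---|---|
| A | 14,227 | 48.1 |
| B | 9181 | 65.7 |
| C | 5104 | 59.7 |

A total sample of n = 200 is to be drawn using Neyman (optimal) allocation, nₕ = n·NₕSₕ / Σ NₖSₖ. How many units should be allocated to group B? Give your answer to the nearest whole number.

76

Σ NₕSₕ = 14227·48.1 + 9181·65.7 + 5104·59.7 = 1592219.2.
Share for B: 603191.7/1592219.2 = 0.37884.
n_B = 200 × 0.37884 = 75.767... → 76.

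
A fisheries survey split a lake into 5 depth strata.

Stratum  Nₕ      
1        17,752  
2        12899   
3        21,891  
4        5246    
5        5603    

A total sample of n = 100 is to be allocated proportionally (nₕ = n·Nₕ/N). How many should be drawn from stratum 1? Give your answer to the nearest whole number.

28

N = 17752 + 12899 + 21891 + 5246 + 5603 = 63391.
n_1 = 100·17752/63391 = 28.004... → 28.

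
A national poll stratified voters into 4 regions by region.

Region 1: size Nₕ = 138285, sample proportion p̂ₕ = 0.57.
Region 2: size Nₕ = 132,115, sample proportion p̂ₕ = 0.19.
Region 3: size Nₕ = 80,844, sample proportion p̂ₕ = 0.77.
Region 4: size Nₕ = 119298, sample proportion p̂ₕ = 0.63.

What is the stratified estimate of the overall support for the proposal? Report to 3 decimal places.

0.513

Wₕ = Nₕ/N with N = 470542: 0.2939, 0.2808, 0.1718, 0.2535.
p̂_st = 0.2939·0.57 + 0.2808·0.19 + 0.1718·0.77 + 0.2535·0.63 ≈ 0.51288... → 0.513.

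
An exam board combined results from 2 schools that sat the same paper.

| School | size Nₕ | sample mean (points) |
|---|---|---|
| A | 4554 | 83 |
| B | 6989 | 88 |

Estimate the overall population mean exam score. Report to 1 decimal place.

N = 11543; weights Wₕ = Nₕ/N = (0.3945, 0.6055).
x̄_st = Σ Wₕ·x̄ₕ = 0.3945·83 + 0.6055·88 ≈ 86.027...
→ 86.0.

86.0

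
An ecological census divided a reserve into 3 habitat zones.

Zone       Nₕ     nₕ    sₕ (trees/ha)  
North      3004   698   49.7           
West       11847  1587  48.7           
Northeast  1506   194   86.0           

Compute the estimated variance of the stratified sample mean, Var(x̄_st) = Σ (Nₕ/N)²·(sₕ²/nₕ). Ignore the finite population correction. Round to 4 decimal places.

1.2265

N = 16357; Wₕ = Nₕ/N.
zone North: (3004/16357)²·49.7²/698 = 0.1193576
zone West: (11847/16357)²·48.7²/1587 = 0.7839538
zone Northeast: (1506/16357)²·86.0²/194 = 0.3231750
Sum = 1.2264864 → 1.2265.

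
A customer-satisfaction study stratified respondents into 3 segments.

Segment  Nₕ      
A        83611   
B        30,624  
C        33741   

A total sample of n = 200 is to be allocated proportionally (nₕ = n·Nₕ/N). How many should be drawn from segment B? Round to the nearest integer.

Share of segment B = 30624/147976 = 0.20695.
Allocate 200 × 0.20695 = 41.390... → 41.

41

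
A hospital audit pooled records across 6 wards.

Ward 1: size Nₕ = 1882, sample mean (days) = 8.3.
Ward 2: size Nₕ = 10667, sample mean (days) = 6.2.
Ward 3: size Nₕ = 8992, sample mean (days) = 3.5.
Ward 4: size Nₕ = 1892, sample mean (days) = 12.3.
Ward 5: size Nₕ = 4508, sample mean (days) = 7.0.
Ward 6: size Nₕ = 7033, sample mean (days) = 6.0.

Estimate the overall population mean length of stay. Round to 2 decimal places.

N = 1882 + 10667 + 8992 + 1892 + 4508 + 7033 = 34974.
The stratified mean weights each stratum mean by its population share Nₕ/N.
Σ Nₕx̄ₕ = 1882·8.3 + 10667·6.2 + 8992·3.5 + 1892·12.3 + 4508·7.0 + 7033·6.0 = 15620.6 + 66135.4 + 31472 + 23271.6 + 31556 + 42198 = 210253.6.
Divide by N: 210253.6 / 34974 = 6.0117... → 6.01.

6.01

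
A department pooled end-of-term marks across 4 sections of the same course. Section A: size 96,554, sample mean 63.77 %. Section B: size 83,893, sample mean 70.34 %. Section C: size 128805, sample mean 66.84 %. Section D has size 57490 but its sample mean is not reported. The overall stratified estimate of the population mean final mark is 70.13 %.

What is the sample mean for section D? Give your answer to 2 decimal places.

87.88

Σ Nₕx̄ₕ = N·μ, so 57490·x̄_D = 366742·70.13 − (96554·63.77 + 83893·70.34 + 128805·66.84).
= 25719616.46 − 20667608.4 = 5052008.06.
x̄_D = 5052008.06 / 57490 = 87.8763... → 87.88.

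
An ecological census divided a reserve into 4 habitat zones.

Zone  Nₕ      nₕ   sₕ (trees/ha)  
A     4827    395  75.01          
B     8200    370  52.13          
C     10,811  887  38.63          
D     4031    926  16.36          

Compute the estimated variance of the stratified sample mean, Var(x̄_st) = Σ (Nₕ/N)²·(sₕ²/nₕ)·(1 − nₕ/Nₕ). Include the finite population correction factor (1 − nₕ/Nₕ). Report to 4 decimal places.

1.2366

N = 27869. Term for each stratum: Wₕ²sₕ²/nₕ·(1−nₕ/Nₕ).
Var(x̄_st) = 0.3923517 + 0.6071648 + 0.2323997 + 0.0046579 = 1.2365741 → 1.2366.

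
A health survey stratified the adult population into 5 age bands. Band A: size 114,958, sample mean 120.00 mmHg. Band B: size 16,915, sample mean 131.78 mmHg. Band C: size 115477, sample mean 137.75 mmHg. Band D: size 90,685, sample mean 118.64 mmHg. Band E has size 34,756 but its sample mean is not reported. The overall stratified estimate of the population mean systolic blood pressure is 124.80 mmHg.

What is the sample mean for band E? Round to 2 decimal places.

N = 114958 + 16915 + 115477 + 90685 + 34756 = 372791.
Overall total = μ·N = 124.80·372791 = 46524316.8.
Subtract the known strata: 114958·120.00 + 16915·131.78 + 115477·137.75 + 90685·118.64 = 42689843.85.
Remaining total for band E: 46524316.8 − 42689843.85 = 3834472.95.
Divide by its size: 3834472.95 / 34756 = 110.3255... → 110.33.

110.33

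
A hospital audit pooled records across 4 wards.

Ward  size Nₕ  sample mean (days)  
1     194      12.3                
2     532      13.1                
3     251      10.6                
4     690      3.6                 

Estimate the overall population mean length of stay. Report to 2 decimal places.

8.70

N = 1667; weights Wₕ = Nₕ/N = (0.1164, 0.3191, 0.1506, 0.4139).
x̄_st = Σ Wₕ·x̄ₕ = 0.1164·12.3 + 0.3191·13.1 + 0.1506·10.6 + 0.4139·3.6 ≈ 8.6983...
→ 8.70.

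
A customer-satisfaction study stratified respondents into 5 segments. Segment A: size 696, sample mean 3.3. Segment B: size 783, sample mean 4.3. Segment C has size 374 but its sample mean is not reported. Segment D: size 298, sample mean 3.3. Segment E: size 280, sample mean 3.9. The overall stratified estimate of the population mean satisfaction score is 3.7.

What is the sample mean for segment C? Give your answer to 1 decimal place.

3.4

N = 696 + 783 + 374 + 298 + 280 = 2431.
Overall total = μ·N = 3.7·2431 = 8994.7.
Subtract the known strata: 696·3.3 + 783·4.3 + 298·3.3 + 280·3.9 = 7739.1.
Remaining total for segment C: 8994.7 − 7739.1 = 1255.6.
Divide by its size: 1255.6 / 374 = 3.357... → 3.4.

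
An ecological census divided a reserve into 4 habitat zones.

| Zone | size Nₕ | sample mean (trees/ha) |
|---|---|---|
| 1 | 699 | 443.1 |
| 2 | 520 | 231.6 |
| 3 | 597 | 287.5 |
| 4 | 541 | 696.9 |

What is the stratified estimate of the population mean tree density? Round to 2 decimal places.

415.28

N = 2357; weights Wₕ = Nₕ/N = (0.2966, 0.2206, 0.2533, 0.2295).
x̄_st = Σ Wₕ·x̄ₕ = 0.2966·443.1 + 0.2206·231.6 + 0.2533·287.5 + 0.2295·696.9 ≈ 415.2818...
→ 415.28.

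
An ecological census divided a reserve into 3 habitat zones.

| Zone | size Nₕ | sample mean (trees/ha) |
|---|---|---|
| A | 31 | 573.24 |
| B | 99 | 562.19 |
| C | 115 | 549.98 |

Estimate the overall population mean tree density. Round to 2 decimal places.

x̄_st = (Σ Nₕx̄ₕ) / (Σ Nₕ) = (31·573.24 + 99·562.19 + 115·549.98) / 245
= 136674.95 / 245 = 557.8569... → 557.86.

557.86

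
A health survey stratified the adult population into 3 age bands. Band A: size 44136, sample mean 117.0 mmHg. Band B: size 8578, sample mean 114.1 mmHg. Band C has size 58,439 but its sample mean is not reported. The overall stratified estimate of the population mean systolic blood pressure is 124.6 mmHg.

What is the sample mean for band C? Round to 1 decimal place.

N = 44136 + 8578 + 58439 = 111153.
Overall total = μ·N = 124.6·111153 = 13849663.8.
Subtract the known strata: 44136·117.0 + 8578·114.1 = 6142661.8.
Remaining total for band C: 13849663.8 − 6142661.8 = 7707002.
Divide by its size: 7707002 / 58439 = 131.881... → 131.9.

131.9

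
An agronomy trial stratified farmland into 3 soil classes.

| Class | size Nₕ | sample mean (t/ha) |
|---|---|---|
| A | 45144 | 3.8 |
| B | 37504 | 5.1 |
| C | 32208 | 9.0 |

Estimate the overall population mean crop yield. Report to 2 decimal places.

x̄_st = (Σ Nₕx̄ₕ) / (Σ Nₕ) = (45144·3.8 + 37504·5.1 + 32208·9.0) / 114856
= 652689.6 / 114856 = 5.6827... → 5.68.

5.68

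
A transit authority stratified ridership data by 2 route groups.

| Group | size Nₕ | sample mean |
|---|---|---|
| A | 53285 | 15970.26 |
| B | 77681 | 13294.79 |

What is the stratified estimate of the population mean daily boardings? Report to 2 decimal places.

N = 53285 + 77681 = 130966.
Weight each subgroup mean by Nₕ/N and sum.
Σ Nₕx̄ₕ = 53285·15970.26 + 77681·13294.79 = 850975304.1 + 1032752581.99 = 1883727886.09.
Divide by N: 1883727886.09 / 130966 = 14383.3353... → 14383.34.

14383.34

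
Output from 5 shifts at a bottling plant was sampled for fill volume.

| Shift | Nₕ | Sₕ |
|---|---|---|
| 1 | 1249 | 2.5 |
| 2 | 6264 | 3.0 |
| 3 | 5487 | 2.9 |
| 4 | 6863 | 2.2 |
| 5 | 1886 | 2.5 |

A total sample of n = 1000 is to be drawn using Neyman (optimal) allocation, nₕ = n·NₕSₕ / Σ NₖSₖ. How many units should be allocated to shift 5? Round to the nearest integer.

82

Σ NₕSₕ = 1249·2.5 + 6264·3.0 + 5487·2.9 + 6863·2.2 + 1886·2.5 = 57640.4.
Share for 5: 4715/57640.4 = 0.08180.
n_5 = 1000 × 0.08180 = 81.800... → 82.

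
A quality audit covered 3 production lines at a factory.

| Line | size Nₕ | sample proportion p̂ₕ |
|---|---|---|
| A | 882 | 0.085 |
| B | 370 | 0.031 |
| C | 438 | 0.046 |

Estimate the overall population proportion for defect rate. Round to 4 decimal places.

N = 882 + 370 + 438 = 1690.
Overall proportion = Σ (Nₕ/N)·p̂ₕ.
Σ Nₕp̂ₕ = 74.97 + 11.47 + 20.148 = 106.588.
106.588 / 1690 = 0.063070... → 0.0631.

0.0631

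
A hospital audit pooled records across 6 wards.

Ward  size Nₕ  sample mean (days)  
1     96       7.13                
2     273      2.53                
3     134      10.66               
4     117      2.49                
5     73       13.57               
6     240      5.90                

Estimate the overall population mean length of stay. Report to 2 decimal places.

x̄_st = (Σ Nₕx̄ₕ) / (Σ Nₕ) = (96·7.13 + 273·2.53 + 134·10.66 + 117·2.49 + 73·13.57 + 240·5.90) / 933
= 5501.55 / 933 = 5.8966... → 5.90.

5.90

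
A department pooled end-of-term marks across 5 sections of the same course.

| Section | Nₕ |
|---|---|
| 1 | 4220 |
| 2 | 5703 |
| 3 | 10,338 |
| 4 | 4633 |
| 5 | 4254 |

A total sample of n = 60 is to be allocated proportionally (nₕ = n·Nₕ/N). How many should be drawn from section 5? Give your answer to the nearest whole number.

9

Share of section 5 = 4254/29148 = 0.14594.
Allocate 60 × 0.14594 = 8.757... → 9.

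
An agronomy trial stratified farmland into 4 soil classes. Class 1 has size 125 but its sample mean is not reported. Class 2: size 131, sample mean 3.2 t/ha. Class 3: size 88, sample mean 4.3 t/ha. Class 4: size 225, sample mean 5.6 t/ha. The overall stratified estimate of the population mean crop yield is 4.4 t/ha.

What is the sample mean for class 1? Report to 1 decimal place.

Σ Nₕx̄ₕ = N·μ, so 125·x̄_1 = 569·4.4 − (131·3.2 + 88·4.3 + 225·5.6).
= 2503.6 − 2057.6 = 446.
x̄_1 = 446 / 125 = 3.568 → 3.6.

3.6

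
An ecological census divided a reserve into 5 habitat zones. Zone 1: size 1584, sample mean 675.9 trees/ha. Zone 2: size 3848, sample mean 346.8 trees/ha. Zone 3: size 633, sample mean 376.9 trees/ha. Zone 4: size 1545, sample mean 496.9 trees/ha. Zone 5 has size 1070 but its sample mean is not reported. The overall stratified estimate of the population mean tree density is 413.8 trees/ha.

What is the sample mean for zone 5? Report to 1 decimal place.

168.6

Σ Nₕx̄ₕ = N·μ, so 1070·x̄_5 = 8680·413.8 − (1584·675.9 + 3848·346.8 + 633·376.9 + 1545·496.9).
= 3591784 − 3411400.2 = 180383.8.
x̄_5 = 180383.8 / 1070 = 168.583... → 168.6.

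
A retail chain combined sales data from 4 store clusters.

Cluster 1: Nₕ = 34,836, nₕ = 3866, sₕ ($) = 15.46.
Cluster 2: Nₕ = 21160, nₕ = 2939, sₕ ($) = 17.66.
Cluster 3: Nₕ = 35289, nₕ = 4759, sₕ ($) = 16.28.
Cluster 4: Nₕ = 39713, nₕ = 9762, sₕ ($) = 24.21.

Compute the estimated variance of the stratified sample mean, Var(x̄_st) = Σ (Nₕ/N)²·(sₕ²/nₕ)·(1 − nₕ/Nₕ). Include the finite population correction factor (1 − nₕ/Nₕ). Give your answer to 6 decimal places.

0.013929

N = 130998; Wₕ = Nₕ/N.
cluster 1: (34836/130998)²·15.46²/3866·(1 − 3866/34836) = 0.003886846
cluster 2: (21160/130998)²·17.66²/2939·(1 − 2939/21160) = 0.002384187
cluster 3: (35289/130998)²·16.28²/4759·(1 − 4759/35289) = 0.003496471
cluster 4: (39713/130998)²·24.21²/9762·(1 − 9762/39713) = 0.004161649
Sum = 0.013929153 → 0.013929.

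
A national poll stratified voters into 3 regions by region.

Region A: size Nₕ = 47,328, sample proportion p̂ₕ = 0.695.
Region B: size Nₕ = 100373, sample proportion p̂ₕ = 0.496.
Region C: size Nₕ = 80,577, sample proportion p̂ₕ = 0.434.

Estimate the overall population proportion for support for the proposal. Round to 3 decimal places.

Wₕ = Nₕ/N with N = 228278: 0.2073, 0.4397, 0.3530.
p̂_st = 0.2073·0.695 + 0.4397·0.496 + 0.3530·0.434 ≈ 0.51537... → 0.515.

0.515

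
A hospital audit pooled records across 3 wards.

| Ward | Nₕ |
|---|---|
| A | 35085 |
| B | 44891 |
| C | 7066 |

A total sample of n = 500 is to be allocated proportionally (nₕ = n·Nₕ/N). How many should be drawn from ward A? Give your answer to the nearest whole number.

N = 35085 + 44891 + 7066 = 87042.
n_A = 500·35085/87042 = 201.541... → 202.

202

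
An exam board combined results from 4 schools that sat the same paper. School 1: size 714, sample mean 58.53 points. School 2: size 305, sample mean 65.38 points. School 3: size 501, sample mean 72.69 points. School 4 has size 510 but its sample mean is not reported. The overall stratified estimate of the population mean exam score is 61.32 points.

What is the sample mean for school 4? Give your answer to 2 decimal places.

51.63

N = 714 + 305 + 501 + 510 = 2030.
Overall total = μ·N = 61.32·2030 = 124479.6.
Subtract the known strata: 714·58.53 + 305·65.38 + 501·72.69 = 98149.01.
Remaining total for school 4: 124479.6 − 98149.01 = 26330.59.
Divide by its size: 26330.59 / 510 = 51.6286... → 51.63.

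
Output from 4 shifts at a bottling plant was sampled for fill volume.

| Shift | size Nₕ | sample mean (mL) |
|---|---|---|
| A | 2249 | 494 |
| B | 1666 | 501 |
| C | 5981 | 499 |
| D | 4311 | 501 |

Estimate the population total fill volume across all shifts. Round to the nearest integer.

7090002

Estimate total by summing Nₕ·x̄ₕ over strata.
2249·494 + 1666·501 + 5981·499 + 4311·501 = 1111006 + 834666 + 2984519 + 2159811 = 7090002.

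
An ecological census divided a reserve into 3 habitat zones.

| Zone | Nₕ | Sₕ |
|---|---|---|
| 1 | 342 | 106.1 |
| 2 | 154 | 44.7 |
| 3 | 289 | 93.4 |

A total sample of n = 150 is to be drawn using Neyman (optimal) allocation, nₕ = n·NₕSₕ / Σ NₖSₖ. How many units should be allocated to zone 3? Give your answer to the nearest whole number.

1: NₕSₕ = 342·106.1 = 36286.2
2: NₕSₕ = 154·44.7 = 6883.8
3: NₕSₕ = 289·93.4 = 26992.6
Σ NₕSₕ = 70162.6.
n_3 = 150·26992.6/70162.6 = 57.707... → 58.

58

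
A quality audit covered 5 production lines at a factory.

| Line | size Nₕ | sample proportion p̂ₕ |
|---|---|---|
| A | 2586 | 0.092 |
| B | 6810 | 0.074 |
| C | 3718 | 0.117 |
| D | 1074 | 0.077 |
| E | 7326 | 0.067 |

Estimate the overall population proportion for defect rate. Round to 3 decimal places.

Wₕ = Nₕ/N with N = 21514: 0.1202, 0.3165, 0.1728, 0.0499, 0.3405.
p̂_st = 0.1202·0.092 + 0.3165·0.074 + 0.1728·0.117 + 0.0499·0.077 + 0.3405·0.067 ≈ 0.08136... → 0.081.

0.081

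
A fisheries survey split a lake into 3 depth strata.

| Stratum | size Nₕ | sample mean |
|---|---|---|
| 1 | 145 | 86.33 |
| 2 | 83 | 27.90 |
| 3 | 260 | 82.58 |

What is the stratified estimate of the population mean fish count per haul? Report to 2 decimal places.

N = 488; weights Wₕ = Nₕ/N = (0.2971, 0.1701, 0.5328).
x̄_st = Σ Wₕ·x̄ₕ = 0.2971·86.33 + 0.1701·27.90 + 0.5328·82.58 ≈ 74.3942...
→ 74.39.

74.39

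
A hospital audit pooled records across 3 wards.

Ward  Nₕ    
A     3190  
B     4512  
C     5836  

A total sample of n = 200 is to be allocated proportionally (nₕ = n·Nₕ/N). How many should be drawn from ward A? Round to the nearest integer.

N = 3190 + 4512 + 5836 = 13538.
n_A = 200·3190/13538 = 47.127... → 47.

47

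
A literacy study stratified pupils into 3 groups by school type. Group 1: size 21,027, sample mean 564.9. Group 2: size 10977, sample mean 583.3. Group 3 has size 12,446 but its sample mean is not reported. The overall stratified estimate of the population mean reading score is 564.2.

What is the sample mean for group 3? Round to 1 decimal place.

Σ Nₕx̄ₕ = N·μ, so 12446·x̄_3 = 44450·564.2 − (21027·564.9 + 10977·583.3).
= 25078690 − 18281036.4 = 6797653.6.
x̄_3 = 6797653.6 / 12446 = 546.172... → 546.2.

546.2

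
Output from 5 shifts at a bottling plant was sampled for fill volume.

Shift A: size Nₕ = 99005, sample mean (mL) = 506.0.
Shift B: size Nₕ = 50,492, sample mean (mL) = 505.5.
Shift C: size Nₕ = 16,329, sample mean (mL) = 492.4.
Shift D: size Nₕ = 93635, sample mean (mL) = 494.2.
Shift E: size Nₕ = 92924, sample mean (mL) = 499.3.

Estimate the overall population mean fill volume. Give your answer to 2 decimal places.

500.40

N = 352385; weights Wₕ = Nₕ/N = (0.2810, 0.1433, 0.0463, 0.2657, 0.2637).
x̄_st = Σ Wₕ·x̄ₕ = 0.2810·506.0 + 0.1433·505.5 + 0.0463·492.4 + 0.2657·494.2 + 0.2637·499.3 ≈ 500.3959...
→ 500.40.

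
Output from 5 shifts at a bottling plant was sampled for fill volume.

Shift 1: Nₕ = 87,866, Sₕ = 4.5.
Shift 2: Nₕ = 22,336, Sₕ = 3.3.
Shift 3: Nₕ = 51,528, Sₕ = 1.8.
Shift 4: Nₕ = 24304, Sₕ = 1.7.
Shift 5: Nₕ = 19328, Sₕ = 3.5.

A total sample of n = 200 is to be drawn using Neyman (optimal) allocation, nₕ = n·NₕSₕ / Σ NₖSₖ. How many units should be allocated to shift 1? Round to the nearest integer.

1: NₕSₕ = 87866·4.5 = 395397
2: NₕSₕ = 22336·3.3 = 73708.8
3: NₕSₕ = 51528·1.8 = 92750.4
4: NₕSₕ = 24304·1.7 = 41316.8
5: NₕSₕ = 19328·3.5 = 67648
Σ NₕSₕ = 670821.
n_1 = 200·395397/670821 = 117.885... → 118.

118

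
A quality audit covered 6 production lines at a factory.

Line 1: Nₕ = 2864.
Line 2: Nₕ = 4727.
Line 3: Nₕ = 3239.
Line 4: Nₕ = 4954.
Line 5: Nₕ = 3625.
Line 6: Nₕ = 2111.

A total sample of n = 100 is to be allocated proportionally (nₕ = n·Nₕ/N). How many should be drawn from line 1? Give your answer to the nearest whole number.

Share of line 1 = 2864/21520 = 0.13309.
Allocate 100 × 0.13309 = 13.309... → 13.

13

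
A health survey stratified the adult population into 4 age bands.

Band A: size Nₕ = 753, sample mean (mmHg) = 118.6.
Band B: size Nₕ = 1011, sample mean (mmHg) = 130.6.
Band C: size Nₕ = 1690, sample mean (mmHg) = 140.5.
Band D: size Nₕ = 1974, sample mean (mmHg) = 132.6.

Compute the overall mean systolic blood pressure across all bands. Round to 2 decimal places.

132.74

x̄_st = (Σ Nₕx̄ₕ) / (Σ Nₕ) = (753·118.6 + 1011·130.6 + 1690·140.5 + 1974·132.6) / 5428
= 720539.8 / 5428 = 132.7450... → 132.74.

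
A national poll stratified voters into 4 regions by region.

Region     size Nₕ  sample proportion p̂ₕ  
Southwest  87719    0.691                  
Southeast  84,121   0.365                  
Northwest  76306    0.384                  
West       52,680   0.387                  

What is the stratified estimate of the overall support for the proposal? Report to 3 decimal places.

N = 87719 + 84121 + 76306 + 52680 = 300826.
Overall proportion = Σ (Nₕ/N)·p̂ₕ.
Σ Nₕp̂ₕ = 60613.829 + 30704.165 + 29301.504 + 20387.16 = 141006.658.
141006.658 / 300826 = 0.46873... → 0.469.

0.469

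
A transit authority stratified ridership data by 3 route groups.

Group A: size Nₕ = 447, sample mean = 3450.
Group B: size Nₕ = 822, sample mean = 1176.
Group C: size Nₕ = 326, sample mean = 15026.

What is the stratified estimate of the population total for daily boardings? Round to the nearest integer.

7407298

Population total = Σ Nₕ·x̄ₕ (each stratum's size times its mean).
447·3450 + 822·1176 + 326·15026 = 1542150 + 966672 + 4898476 = 7407298.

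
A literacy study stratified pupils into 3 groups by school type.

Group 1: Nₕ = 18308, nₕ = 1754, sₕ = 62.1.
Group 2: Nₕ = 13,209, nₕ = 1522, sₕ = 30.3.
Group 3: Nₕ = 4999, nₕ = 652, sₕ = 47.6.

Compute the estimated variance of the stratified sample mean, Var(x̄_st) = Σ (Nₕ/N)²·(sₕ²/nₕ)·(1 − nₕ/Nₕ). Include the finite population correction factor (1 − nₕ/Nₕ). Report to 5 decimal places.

0.62619

N = 36516. Term for each stratum: Wₕ²sₕ²/nₕ·(1−nₕ/Nₕ).
Var(x̄_st) = 0.49972499 + 0.06983565 + 0.05663341 = 0.62619405 → 0.62619.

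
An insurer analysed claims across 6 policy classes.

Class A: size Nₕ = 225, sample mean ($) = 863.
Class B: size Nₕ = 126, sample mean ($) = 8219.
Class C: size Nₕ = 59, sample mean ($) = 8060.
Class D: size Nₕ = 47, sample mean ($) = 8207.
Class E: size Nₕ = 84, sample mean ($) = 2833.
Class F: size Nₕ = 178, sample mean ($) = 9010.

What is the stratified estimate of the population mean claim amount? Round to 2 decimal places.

x̄_st = (Σ Nₕx̄ₕ) / (Σ Nₕ) = (225·863 + 126·8219 + 59·8060 + 47·8207 + 84·2833 + 178·9010) / 719
= 3932790 / 719 = 5469.8053... → 5469.81.

5469.81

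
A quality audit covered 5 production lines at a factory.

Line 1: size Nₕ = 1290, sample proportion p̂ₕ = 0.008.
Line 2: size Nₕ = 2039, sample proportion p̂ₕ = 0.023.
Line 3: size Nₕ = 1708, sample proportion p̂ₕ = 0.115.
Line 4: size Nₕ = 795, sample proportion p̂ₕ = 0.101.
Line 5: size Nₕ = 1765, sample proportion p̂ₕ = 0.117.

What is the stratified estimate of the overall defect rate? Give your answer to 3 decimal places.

0.071

Wₕ = Nₕ/N with N = 7597: 0.1698, 0.2684, 0.2248, 0.1046, 0.2323.
p̂_st = 0.1698·0.008 + 0.2684·0.023 + 0.2248·0.115 + 0.1046·0.101 + 0.2323·0.117 ≈ 0.07114... → 0.071.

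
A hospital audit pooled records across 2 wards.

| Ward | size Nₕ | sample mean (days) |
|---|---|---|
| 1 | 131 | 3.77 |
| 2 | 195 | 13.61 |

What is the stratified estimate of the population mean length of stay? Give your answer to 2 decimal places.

9.66

x̄_st = (Σ Nₕx̄ₕ) / (Σ Nₕ) = (131·3.77 + 195·13.61) / 326
= 3147.82 / 326 = 9.6559... → 9.66.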